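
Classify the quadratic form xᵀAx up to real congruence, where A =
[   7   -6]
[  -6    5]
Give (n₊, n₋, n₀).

Answer: (1, 1, 0)

Derivation:
step 0: pivot 7 → sign +
step 1: pivot -1/7 → sign −
signature = (1, 1, 0)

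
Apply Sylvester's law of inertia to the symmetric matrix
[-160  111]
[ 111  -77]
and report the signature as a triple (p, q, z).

step 0: pivot -160 → sign −
step 1: pivot 1/160 → sign +
signature = (1, 1, 0)

Answer: (1, 1, 0)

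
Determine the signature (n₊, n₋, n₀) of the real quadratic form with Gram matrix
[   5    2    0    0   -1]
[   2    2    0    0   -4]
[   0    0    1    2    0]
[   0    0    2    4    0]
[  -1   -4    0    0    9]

Answer: (3, 1, 1)

Derivation:
step 0: pivot 5 → sign +
step 1: pivot 6/5 → sign +
step 2: pivot 1 → sign +
step 3: pivot -2 → sign −
step 4: row/col 4 already zero → sign 0
signature = (3, 1, 1)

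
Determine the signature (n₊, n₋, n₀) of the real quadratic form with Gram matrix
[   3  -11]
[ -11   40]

Answer: (1, 1, 0)

Derivation:
step 0: pivot 3 → sign +
step 1: pivot -1/3 → sign −
signature = (1, 1, 0)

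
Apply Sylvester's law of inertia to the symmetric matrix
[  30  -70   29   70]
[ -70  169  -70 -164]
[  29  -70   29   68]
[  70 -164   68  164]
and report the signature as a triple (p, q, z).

step 0: pivot 30 → sign +
step 1: pivot 17/3 → sign +
step 2: pivot 1/170 → sign +
step 3: row/col 3 already zero → sign 0
signature = (3, 0, 1)

Answer: (3, 0, 1)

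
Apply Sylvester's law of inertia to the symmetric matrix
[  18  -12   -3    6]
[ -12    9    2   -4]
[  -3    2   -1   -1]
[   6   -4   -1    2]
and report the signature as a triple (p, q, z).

step 0: pivot 18 → sign +
step 1: pivot 1 → sign +
step 2: pivot -3/2 → sign −
step 3: row/col 3 already zero → sign 0
signature = (2, 1, 1)

Answer: (2, 1, 1)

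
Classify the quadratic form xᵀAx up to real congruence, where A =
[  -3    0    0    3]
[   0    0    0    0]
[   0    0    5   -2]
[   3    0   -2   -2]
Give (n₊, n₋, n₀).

step 0: pivot -3 → sign −
step 1: pivot 5 → sign +
step 2: pivot 1/5 → sign +
step 3: row/col 3 already zero → sign 0
signature = (2, 1, 1)

Answer: (2, 1, 1)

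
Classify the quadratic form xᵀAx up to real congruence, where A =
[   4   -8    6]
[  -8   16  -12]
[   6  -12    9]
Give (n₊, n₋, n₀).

step 0: pivot 4 → sign +
step 1: row/col 1 already zero → sign 0
step 2: row/col 2 already zero → sign 0
signature = (1, 0, 2)

Answer: (1, 0, 2)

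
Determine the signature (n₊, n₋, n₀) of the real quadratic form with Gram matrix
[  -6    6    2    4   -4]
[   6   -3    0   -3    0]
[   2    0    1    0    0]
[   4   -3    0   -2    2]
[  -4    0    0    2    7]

Answer: (3, 2, 0)

Derivation:
step 0: pivot -6 → sign −
step 1: pivot 3 → sign +
step 2: pivot 1/3 → sign +
step 3: pivot -1 → sign −
step 4: pivot 3 → sign +
signature = (3, 2, 0)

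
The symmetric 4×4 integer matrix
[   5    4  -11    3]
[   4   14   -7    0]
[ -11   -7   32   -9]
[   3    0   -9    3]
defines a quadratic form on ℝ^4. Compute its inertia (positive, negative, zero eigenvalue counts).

step 0: pivot 5 → sign +
step 1: pivot 54/5 → sign +
step 2: pivot 15/2 → sign +
step 3: pivot 2/15 → sign +
signature = (4, 0, 0)

Answer: (4, 0, 0)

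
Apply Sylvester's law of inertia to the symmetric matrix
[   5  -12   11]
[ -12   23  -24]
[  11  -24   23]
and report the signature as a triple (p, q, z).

Answer: (1, 2, 0)

Derivation:
step 0: pivot 5 → sign +
step 1: pivot -29/5 → sign −
step 2: pivot -6/29 → sign −
signature = (1, 2, 0)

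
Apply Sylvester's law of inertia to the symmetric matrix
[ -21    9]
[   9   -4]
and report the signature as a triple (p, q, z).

Answer: (0, 2, 0)

Derivation:
step 0: pivot -21 → sign −
step 1: pivot -1/7 → sign −
signature = (0, 2, 0)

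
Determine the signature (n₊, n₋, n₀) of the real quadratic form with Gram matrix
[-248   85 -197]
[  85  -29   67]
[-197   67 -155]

step 0: pivot -248 → sign −
step 1: pivot 33/248 → sign +
step 2: pivot -6/11 → sign −
signature = (1, 2, 0)

Answer: (1, 2, 0)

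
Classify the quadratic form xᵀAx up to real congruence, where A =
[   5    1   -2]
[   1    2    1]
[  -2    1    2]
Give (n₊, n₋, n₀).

step 0: pivot 5 → sign +
step 1: pivot 9/5 → sign +
step 2: pivot 1/9 → sign +
signature = (3, 0, 0)

Answer: (3, 0, 0)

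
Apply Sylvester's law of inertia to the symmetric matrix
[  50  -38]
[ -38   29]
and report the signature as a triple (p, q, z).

Answer: (2, 0, 0)

Derivation:
step 0: pivot 50 → sign +
step 1: pivot 3/25 → sign +
signature = (2, 0, 0)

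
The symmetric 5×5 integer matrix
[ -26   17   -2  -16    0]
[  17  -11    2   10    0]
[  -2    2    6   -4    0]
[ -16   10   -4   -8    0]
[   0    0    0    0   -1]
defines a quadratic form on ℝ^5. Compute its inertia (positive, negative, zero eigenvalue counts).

Answer: (2, 2, 1)

Derivation:
step 0: pivot -26 → sign −
step 1: pivot 3/26 → sign +
step 2: pivot 2 → sign +
step 3: pivot -1 → sign −
step 4: row/col 4 already zero → sign 0
signature = (2, 2, 1)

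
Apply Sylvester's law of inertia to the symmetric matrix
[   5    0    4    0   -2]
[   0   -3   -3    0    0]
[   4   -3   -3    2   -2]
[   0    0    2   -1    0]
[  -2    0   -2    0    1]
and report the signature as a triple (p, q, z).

step 0: pivot 5 → sign +
step 1: pivot -3 → sign −
step 2: pivot -16/5 → sign −
step 3: pivot 1/4 → sign +
step 4: row/col 4 already zero → sign 0
signature = (2, 2, 1)

Answer: (2, 2, 1)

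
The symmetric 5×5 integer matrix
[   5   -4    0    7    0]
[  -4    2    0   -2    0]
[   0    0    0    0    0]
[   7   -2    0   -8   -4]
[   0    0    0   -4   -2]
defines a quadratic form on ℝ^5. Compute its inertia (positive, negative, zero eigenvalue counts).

Answer: (2, 2, 1)

Derivation:
step 0: pivot 5 → sign +
step 1: pivot -6/5 → sign −
step 2: pivot -7 → sign −
step 3: pivot 2/7 → sign +
step 4: row/col 4 already zero → sign 0
signature = (2, 2, 1)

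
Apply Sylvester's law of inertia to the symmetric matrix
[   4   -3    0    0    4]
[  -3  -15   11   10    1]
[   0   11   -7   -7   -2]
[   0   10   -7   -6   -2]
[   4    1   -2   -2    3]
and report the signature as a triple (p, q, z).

step 0: pivot 4 → sign +
step 1: pivot -69/4 → sign −
step 2: pivot 1/69 → sign +
step 3: pivot -27 → sign −
step 4: pivot 1/3 → sign +
signature = (3, 2, 0)

Answer: (3, 2, 0)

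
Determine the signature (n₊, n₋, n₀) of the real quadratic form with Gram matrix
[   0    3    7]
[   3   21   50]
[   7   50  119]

step 0: pivot 21 → sign +
step 1: pivot -3/7 → sign −
step 2: row/col 2 already zero → sign 0
signature = (1, 1, 1)

Answer: (1, 1, 1)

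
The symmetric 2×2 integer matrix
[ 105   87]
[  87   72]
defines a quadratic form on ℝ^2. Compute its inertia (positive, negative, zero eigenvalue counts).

Answer: (1, 1, 0)

Derivation:
step 0: pivot 105 → sign +
step 1: pivot -3/35 → sign −
signature = (1, 1, 0)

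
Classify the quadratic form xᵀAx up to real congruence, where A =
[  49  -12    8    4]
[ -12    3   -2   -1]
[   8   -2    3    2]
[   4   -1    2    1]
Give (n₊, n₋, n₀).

step 0: pivot 49 → sign +
step 1: pivot 3/49 → sign +
step 2: pivot 5/3 → sign +
step 3: pivot -2/5 → sign −
signature = (3, 1, 0)

Answer: (3, 1, 0)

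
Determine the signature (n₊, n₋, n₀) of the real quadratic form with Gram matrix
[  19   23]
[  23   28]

step 0: pivot 19 → sign +
step 1: pivot 3/19 → sign +
signature = (2, 0, 0)

Answer: (2, 0, 0)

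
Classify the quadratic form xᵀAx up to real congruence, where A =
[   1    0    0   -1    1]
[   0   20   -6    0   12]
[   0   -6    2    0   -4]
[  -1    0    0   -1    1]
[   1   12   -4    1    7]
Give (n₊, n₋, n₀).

step 0: pivot 1 → sign +
step 1: pivot 20 → sign +
step 2: pivot 1/5 → sign +
step 3: pivot -2 → sign −
step 4: row/col 4 already zero → sign 0
signature = (3, 1, 1)

Answer: (3, 1, 1)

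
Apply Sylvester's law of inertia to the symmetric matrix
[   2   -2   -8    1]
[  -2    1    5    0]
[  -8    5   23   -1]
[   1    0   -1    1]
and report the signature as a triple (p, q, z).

Answer: (2, 1, 1)

Derivation:
step 0: pivot 2 → sign +
step 1: pivot -1 → sign −
step 2: pivot 3/2 → sign +
step 3: row/col 3 already zero → sign 0
signature = (2, 1, 1)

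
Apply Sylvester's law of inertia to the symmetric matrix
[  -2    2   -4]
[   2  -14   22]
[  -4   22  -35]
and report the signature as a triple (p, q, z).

step 0: pivot -2 → sign −
step 1: pivot -12 → sign −
step 2: row/col 2 already zero → sign 0
signature = (0, 2, 1)

Answer: (0, 2, 1)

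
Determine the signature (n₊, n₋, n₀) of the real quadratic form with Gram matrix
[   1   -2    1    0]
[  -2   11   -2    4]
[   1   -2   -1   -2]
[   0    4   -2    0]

Answer: (2, 2, 0)

Derivation:
step 0: pivot 1 → sign +
step 1: pivot 7 → sign +
step 2: pivot -2 → sign −
step 3: pivot -2/7 → sign −
signature = (2, 2, 0)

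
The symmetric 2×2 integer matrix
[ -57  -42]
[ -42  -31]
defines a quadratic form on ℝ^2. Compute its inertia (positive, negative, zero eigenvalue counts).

step 0: pivot -57 → sign −
step 1: pivot -1/19 → sign −
signature = (0, 2, 0)

Answer: (0, 2, 0)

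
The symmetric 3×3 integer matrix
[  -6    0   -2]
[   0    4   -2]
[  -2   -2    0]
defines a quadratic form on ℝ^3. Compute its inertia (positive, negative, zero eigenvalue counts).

step 0: pivot -6 → sign −
step 1: pivot 4 → sign +
step 2: pivot -1/3 → sign −
signature = (1, 2, 0)

Answer: (1, 2, 0)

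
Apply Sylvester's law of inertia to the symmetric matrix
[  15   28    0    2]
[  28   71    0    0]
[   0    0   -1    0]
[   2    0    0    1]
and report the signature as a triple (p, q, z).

Answer: (2, 2, 0)

Derivation:
step 0: pivot 15 → sign +
step 1: pivot 281/15 → sign +
step 2: pivot -1 → sign −
step 3: pivot -3/281 → sign −
signature = (2, 2, 0)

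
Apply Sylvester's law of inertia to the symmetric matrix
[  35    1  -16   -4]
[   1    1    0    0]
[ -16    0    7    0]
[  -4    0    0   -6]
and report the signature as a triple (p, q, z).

step 0: pivot 35 → sign +
step 1: pivot 34/35 → sign +
step 2: pivot -9/17 → sign −
step 3: pivot 2/9 → sign +
signature = (3, 1, 0)

Answer: (3, 1, 0)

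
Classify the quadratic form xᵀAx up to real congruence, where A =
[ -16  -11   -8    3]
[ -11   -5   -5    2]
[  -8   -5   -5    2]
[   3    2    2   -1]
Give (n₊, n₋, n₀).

Answer: (1, 3, 0)

Derivation:
step 0: pivot -16 → sign −
step 1: pivot 41/16 → sign +
step 2: pivot -45/41 → sign −
step 3: pivot -1/5 → sign −
signature = (1, 3, 0)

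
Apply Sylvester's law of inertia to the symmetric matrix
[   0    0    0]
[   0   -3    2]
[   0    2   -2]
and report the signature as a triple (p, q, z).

step 0: pivot -3 → sign −
step 1: pivot -2/3 → sign −
step 2: row/col 2 already zero → sign 0
signature = (0, 2, 1)

Answer: (0, 2, 1)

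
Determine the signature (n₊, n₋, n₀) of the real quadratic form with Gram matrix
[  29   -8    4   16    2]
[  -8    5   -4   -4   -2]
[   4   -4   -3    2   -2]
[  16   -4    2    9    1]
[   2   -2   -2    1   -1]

step 0: pivot 29 → sign +
step 1: pivot 81/29 → sign +
step 2: pivot -59/9 → sign −
step 3: pivot 7/59 → sign +
step 4: pivot 2/7 → sign +
signature = (4, 1, 0)

Answer: (4, 1, 0)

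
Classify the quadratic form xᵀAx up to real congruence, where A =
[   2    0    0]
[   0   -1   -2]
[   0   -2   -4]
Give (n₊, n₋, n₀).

Answer: (1, 1, 1)

Derivation:
step 0: pivot 2 → sign +
step 1: pivot -1 → sign −
step 2: row/col 2 already zero → sign 0
signature = (1, 1, 1)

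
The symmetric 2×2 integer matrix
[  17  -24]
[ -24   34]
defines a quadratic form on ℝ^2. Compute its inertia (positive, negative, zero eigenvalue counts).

Answer: (2, 0, 0)

Derivation:
step 0: pivot 17 → sign +
step 1: pivot 2/17 → sign +
signature = (2, 0, 0)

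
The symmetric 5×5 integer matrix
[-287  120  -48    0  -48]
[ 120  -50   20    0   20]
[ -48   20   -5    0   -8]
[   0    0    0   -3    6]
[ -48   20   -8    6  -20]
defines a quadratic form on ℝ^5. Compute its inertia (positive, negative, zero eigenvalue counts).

step 0: pivot -287 → sign −
step 1: pivot 50/287 → sign +
step 2: pivot 3 → sign +
step 3: pivot -3 → sign −
step 4: row/col 4 already zero → sign 0
signature = (2, 2, 1)

Answer: (2, 2, 1)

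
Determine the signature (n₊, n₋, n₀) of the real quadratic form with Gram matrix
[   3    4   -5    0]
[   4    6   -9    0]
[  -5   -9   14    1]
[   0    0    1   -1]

Answer: (2, 2, 0)

Derivation:
step 0: pivot 3 → sign +
step 1: pivot 2/3 → sign +
step 2: pivot -5/2 → sign −
step 3: pivot -3/5 → sign −
signature = (2, 2, 0)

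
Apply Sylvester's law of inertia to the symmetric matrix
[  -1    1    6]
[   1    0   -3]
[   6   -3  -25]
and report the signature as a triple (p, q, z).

step 0: pivot -1 → sign −
step 1: pivot 1 → sign +
step 2: pivot 2 → sign +
signature = (2, 1, 0)

Answer: (2, 1, 0)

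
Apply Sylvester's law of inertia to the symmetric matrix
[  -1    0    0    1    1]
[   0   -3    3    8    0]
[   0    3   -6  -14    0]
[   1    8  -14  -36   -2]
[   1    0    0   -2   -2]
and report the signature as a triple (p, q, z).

Answer: (0, 5, 0)

Derivation:
step 0: pivot -1 → sign −
step 1: pivot -3 → sign −
step 2: pivot -3 → sign −
step 3: pivot -5/3 → sign −
step 4: pivot -2/5 → sign −
signature = (0, 5, 0)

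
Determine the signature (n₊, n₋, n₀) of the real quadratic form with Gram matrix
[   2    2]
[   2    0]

step 0: pivot 2 → sign +
step 1: pivot -2 → sign −
signature = (1, 1, 0)

Answer: (1, 1, 0)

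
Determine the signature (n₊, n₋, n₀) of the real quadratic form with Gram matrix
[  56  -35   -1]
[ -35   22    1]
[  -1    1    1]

step 0: pivot 56 → sign +
step 1: pivot 1/8 → sign +
step 2: pivot -1/7 → sign −
signature = (2, 1, 0)

Answer: (2, 1, 0)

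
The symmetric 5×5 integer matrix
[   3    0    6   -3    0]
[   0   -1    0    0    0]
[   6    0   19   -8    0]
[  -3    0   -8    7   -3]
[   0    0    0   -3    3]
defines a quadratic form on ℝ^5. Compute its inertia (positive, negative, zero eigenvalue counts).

step 0: pivot 3 → sign +
step 1: pivot -1 → sign −
step 2: pivot 7 → sign +
step 3: pivot 24/7 → sign +
step 4: pivot 3/8 → sign +
signature = (4, 1, 0)

Answer: (4, 1, 0)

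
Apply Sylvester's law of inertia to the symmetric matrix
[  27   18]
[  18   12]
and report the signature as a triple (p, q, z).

Answer: (1, 0, 1)

Derivation:
step 0: pivot 27 → sign +
step 1: row/col 1 already zero → sign 0
signature = (1, 0, 1)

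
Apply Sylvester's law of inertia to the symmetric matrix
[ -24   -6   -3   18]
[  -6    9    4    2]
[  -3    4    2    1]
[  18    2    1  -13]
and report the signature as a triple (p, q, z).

Answer: (2, 2, 0)

Derivation:
step 0: pivot -24 → sign −
step 1: pivot 21/2 → sign +
step 2: pivot 19/84 → sign +
step 3: pivot -3/19 → sign −
signature = (2, 2, 0)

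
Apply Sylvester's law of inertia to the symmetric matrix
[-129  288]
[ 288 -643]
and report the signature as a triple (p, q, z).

step 0: pivot -129 → sign −
step 1: pivot -1/43 → sign −
signature = (0, 2, 0)

Answer: (0, 2, 0)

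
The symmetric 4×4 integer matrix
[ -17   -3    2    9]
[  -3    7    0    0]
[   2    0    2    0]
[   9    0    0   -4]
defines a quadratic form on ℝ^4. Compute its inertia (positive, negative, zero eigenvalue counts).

step 0: pivot -17 → sign −
step 1: pivot 128/17 → sign +
step 2: pivot 71/32 → sign +
step 3: pivot -1/142 → sign −
signature = (2, 2, 0)

Answer: (2, 2, 0)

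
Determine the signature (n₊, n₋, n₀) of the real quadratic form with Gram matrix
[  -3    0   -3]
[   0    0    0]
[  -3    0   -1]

Answer: (1, 1, 1)

Derivation:
step 0: pivot -3 → sign −
step 1: pivot 2 → sign +
step 2: row/col 2 already zero → sign 0
signature = (1, 1, 1)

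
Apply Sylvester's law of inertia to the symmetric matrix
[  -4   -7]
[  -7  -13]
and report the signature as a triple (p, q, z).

step 0: pivot -4 → sign −
step 1: pivot -3/4 → sign −
signature = (0, 2, 0)

Answer: (0, 2, 0)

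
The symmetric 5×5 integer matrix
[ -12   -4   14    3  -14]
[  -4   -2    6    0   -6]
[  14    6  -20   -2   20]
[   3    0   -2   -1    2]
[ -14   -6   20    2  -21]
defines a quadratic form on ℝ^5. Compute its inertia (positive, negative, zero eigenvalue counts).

Answer: (1, 4, 0)

Derivation:
step 0: pivot -12 → sign −
step 1: pivot -2/3 → sign −
step 2: pivot -1 → sign −
step 3: pivot 3/2 → sign +
step 4: pivot -1 → sign −
signature = (1, 4, 0)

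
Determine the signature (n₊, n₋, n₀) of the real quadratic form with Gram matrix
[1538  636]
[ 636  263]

step 0: pivot 1538 → sign +
step 1: pivot -1/769 → sign −
signature = (1, 1, 0)

Answer: (1, 1, 0)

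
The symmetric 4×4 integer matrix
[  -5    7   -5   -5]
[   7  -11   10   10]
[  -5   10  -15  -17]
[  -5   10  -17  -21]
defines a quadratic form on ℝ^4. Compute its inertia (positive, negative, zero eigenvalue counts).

Answer: (0, 4, 0)

Derivation:
step 0: pivot -5 → sign −
step 1: pivot -6/5 → sign −
step 2: pivot -5/2 → sign −
step 3: pivot -2/5 → sign −
signature = (0, 4, 0)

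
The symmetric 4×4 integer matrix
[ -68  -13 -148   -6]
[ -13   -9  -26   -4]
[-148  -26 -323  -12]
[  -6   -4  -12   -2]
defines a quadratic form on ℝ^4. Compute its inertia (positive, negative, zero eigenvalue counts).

step 0: pivot -68 → sign −
step 1: pivot -443/68 → sign −
step 2: pivot -33/443 → sign −
step 3: pivot -2/11 → sign −
signature = (0, 4, 0)

Answer: (0, 4, 0)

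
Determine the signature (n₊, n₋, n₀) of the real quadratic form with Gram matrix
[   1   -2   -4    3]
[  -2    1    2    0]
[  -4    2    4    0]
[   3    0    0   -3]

step 0: pivot 1 → sign +
step 1: pivot -3 → sign −
step 2: row/col 2 already zero → sign 0
step 3: row/col 3 already zero → sign 0
signature = (1, 1, 2)

Answer: (1, 1, 2)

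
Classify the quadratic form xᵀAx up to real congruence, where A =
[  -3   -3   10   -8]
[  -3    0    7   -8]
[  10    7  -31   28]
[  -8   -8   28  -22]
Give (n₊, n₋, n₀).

step 0: pivot -3 → sign −
step 1: pivot 3 → sign +
step 2: pivot -2/3 → sign −
step 3: pivot 2 → sign +
signature = (2, 2, 0)

Answer: (2, 2, 0)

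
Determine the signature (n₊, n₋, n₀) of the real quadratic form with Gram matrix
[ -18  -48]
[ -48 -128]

step 0: pivot -18 → sign −
step 1: row/col 1 already zero → sign 0
signature = (0, 1, 1)

Answer: (0, 1, 1)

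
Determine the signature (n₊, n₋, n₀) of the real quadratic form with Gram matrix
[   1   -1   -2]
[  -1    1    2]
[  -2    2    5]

step 0: pivot 1 → sign +
step 1: pivot 1 → sign +
step 2: row/col 2 already zero → sign 0
signature = (2, 0, 1)

Answer: (2, 0, 1)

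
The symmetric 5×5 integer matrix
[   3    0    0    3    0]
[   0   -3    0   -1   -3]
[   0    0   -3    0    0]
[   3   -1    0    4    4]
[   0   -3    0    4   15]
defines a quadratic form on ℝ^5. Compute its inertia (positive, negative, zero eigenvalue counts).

Answer: (2, 3, 0)

Derivation:
step 0: pivot 3 → sign +
step 1: pivot -3 → sign −
step 2: pivot -3 → sign −
step 3: pivot 4/3 → sign +
step 4: pivot -3/4 → sign −
signature = (2, 3, 0)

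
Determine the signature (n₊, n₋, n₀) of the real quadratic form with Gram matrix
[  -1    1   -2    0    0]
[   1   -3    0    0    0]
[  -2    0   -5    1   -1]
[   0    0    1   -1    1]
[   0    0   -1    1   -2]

step 0: pivot -1 → sign −
step 1: pivot -2 → sign −
step 2: pivot 1 → sign +
step 3: pivot -2 → sign −
step 4: pivot -1 → sign −
signature = (1, 4, 0)

Answer: (1, 4, 0)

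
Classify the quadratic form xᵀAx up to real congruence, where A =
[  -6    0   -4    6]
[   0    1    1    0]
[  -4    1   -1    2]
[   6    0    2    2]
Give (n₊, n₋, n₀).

Answer: (3, 1, 0)

Derivation:
step 0: pivot -6 → sign −
step 1: pivot 1 → sign +
step 2: pivot 2/3 → sign +
step 3: pivot 2 → sign +
signature = (3, 1, 0)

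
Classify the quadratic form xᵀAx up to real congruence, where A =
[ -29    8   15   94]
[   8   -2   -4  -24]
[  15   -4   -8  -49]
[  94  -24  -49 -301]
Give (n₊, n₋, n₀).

step 0: pivot -29 → sign −
step 1: pivot 6/29 → sign +
step 2: pivot -1/3 → sign −
step 3: pivot -6 → sign −
signature = (1, 3, 0)

Answer: (1, 3, 0)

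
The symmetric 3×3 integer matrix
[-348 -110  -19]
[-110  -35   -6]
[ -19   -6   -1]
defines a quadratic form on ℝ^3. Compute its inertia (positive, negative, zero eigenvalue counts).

Answer: (1, 2, 0)

Derivation:
step 0: pivot -348 → sign −
step 1: pivot -20/87 → sign −
step 2: pivot 3/80 → sign +
signature = (1, 2, 0)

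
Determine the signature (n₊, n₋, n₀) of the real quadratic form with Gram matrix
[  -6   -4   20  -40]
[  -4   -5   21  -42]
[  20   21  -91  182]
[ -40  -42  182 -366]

Answer: (1, 3, 0)

Derivation:
step 0: pivot -6 → sign −
step 1: pivot -7/3 → sign −
step 2: pivot 6/7 → sign +
step 3: pivot -2 → sign −
signature = (1, 3, 0)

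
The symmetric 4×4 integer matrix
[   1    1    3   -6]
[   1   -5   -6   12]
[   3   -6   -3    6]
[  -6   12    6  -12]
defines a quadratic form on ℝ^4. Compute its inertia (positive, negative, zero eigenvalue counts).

Answer: (2, 1, 1)

Derivation:
step 0: pivot 1 → sign +
step 1: pivot -6 → sign −
step 2: pivot 3/2 → sign +
step 3: row/col 3 already zero → sign 0
signature = (2, 1, 1)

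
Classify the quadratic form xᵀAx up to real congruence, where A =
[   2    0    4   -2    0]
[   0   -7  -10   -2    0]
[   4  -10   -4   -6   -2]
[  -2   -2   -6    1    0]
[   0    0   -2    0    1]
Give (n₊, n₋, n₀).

step 0: pivot 2 → sign +
step 1: pivot -7 → sign −
step 2: pivot 16/7 → sign +
step 3: pivot -3/4 → sign −
step 4: row/col 4 already zero → sign 0
signature = (2, 2, 1)

Answer: (2, 2, 1)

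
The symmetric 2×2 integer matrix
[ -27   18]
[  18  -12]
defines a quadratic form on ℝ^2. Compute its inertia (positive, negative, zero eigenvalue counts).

Answer: (0, 1, 1)

Derivation:
step 0: pivot -27 → sign −
step 1: row/col 1 already zero → sign 0
signature = (0, 1, 1)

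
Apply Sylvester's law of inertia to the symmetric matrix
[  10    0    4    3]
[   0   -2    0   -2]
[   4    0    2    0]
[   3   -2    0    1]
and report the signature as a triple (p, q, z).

step 0: pivot 10 → sign +
step 1: pivot -2 → sign −
step 2: pivot 2/5 → sign +
step 3: pivot -3/2 → sign −
signature = (2, 2, 0)

Answer: (2, 2, 0)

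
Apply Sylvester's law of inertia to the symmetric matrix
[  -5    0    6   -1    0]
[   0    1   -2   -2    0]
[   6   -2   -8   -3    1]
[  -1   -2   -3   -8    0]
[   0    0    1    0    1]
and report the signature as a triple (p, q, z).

step 0: pivot -5 → sign −
step 1: pivot 1 → sign +
step 2: pivot -24/5 → sign −
step 3: pivot 53/24 → sign +
step 4: pivot -6/53 → sign −
signature = (2, 3, 0)

Answer: (2, 3, 0)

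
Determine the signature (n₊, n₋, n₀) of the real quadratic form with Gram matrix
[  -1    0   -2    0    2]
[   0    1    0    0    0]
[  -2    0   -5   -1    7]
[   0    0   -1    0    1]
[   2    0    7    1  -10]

step 0: pivot -1 → sign −
step 1: pivot 1 → sign +
step 2: pivot -1 → sign −
step 3: pivot 1 → sign +
step 4: pivot -1 → sign −
signature = (2, 3, 0)

Answer: (2, 3, 0)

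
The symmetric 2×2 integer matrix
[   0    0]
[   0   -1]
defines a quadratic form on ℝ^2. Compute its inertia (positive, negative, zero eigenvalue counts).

Answer: (0, 1, 1)

Derivation:
step 0: pivot -1 → sign −
step 1: row/col 1 already zero → sign 0
signature = (0, 1, 1)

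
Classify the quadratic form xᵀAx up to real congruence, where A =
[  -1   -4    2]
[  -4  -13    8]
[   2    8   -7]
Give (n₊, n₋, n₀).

Answer: (1, 2, 0)

Derivation:
step 0: pivot -1 → sign −
step 1: pivot 3 → sign +
step 2: pivot -3 → sign −
signature = (1, 2, 0)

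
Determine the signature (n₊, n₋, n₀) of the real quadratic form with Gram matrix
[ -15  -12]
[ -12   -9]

Answer: (1, 1, 0)

Derivation:
step 0: pivot -15 → sign −
step 1: pivot 3/5 → sign +
signature = (1, 1, 0)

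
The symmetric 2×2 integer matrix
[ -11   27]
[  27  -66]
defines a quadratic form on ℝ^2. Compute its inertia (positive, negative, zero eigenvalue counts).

Answer: (1, 1, 0)

Derivation:
step 0: pivot -11 → sign −
step 1: pivot 3/11 → sign +
signature = (1, 1, 0)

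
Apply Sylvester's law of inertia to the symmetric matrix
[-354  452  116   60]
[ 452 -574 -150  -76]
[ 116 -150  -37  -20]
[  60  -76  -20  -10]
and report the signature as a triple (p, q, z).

step 0: pivot -354 → sign −
step 1: pivot 554/177 → sign +
step 2: pivot -35/277 → sign −
step 3: pivot 2/35 → sign +
signature = (2, 2, 0)

Answer: (2, 2, 0)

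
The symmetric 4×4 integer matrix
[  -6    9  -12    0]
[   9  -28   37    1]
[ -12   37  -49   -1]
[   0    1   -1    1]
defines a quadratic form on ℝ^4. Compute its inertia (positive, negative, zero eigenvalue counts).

step 0: pivot -6 → sign −
step 1: pivot -29/2 → sign −
step 2: pivot -3/29 → sign −
step 3: pivot 2 → sign +
signature = (1, 3, 0)

Answer: (1, 3, 0)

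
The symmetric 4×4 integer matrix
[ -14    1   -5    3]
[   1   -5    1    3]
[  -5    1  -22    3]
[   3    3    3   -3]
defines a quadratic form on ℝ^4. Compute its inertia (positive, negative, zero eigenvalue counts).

Answer: (1, 3, 0)

Derivation:
step 0: pivot -14 → sign −
step 1: pivot -69/14 → sign −
step 2: pivot -463/23 → sign −
step 3: pivot 6/463 → sign +
signature = (1, 3, 0)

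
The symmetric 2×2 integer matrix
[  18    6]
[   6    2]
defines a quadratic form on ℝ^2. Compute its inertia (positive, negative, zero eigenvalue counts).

step 0: pivot 18 → sign +
step 1: row/col 1 already zero → sign 0
signature = (1, 0, 1)

Answer: (1, 0, 1)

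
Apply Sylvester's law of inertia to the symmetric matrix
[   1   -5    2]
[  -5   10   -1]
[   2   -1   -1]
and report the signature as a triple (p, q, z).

step 0: pivot 1 → sign +
step 1: pivot -15 → sign −
step 2: pivot 2/5 → sign +
signature = (2, 1, 0)

Answer: (2, 1, 0)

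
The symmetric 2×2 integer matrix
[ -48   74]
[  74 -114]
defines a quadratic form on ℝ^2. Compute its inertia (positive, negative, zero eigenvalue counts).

step 0: pivot -48 → sign −
step 1: pivot 1/12 → sign +
signature = (1, 1, 0)

Answer: (1, 1, 0)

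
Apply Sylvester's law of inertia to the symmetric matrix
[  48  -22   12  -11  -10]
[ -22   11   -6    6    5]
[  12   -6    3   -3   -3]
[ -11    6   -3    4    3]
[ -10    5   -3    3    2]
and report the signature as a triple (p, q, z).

Answer: (3, 1, 1)

Derivation:
step 0: pivot 48 → sign +
step 1: pivot 11/12 → sign +
step 2: pivot -3/11 → sign −
step 3: pivot 3/4 → sign +
step 4: row/col 4 already zero → sign 0
signature = (3, 1, 1)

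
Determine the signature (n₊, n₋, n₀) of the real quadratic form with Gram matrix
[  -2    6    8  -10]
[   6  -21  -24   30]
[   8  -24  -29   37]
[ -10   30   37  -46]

Answer: (2, 2, 0)

Derivation:
step 0: pivot -2 → sign −
step 1: pivot -3 → sign −
step 2: pivot 3 → sign +
step 3: pivot 1 → sign +
signature = (2, 2, 0)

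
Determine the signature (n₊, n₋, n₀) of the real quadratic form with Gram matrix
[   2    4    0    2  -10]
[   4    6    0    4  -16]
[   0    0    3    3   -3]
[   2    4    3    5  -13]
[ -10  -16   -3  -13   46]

Answer: (3, 1, 1)

Derivation:
step 0: pivot 2 → sign +
step 1: pivot -2 → sign −
step 2: pivot 3 → sign +
step 3: pivot 1 → sign +
step 4: row/col 4 already zero → sign 0
signature = (3, 1, 1)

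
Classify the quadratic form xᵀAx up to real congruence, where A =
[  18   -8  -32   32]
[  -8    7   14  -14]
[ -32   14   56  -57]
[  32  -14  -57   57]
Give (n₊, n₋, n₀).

step 0: pivot 18 → sign +
step 1: pivot 31/9 → sign +
step 2: pivot -28/31 → sign −
step 3: pivot 3/28 → sign +
signature = (3, 1, 0)

Answer: (3, 1, 0)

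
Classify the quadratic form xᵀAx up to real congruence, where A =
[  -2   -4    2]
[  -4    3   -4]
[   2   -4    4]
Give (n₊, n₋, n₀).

step 0: pivot -2 → sign −
step 1: pivot 11 → sign +
step 2: pivot 2/11 → sign +
signature = (2, 1, 0)

Answer: (2, 1, 0)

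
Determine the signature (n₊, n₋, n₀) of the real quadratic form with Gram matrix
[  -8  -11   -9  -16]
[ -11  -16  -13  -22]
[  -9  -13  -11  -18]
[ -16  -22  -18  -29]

Answer: (1, 3, 0)

Derivation:
step 0: pivot -8 → sign −
step 1: pivot -7/8 → sign −
step 2: pivot -3/7 → sign −
step 3: pivot 3 → sign +
signature = (1, 3, 0)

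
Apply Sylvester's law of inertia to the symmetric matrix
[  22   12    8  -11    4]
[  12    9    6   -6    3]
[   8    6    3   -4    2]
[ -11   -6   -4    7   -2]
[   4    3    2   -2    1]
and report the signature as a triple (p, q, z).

Answer: (3, 1, 1)

Derivation:
step 0: pivot 22 → sign +
step 1: pivot 27/11 → sign +
step 2: pivot -1 → sign −
step 3: pivot 3/2 → sign +
step 4: row/col 4 already zero → sign 0
signature = (3, 1, 1)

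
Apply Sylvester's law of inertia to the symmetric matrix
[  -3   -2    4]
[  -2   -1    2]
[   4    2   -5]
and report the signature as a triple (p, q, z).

step 0: pivot -3 → sign −
step 1: pivot 1/3 → sign +
step 2: pivot -1 → sign −
signature = (1, 2, 0)

Answer: (1, 2, 0)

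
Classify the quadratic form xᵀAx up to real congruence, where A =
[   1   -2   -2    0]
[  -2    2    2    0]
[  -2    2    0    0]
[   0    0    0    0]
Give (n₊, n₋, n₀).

step 0: pivot 1 → sign +
step 1: pivot -2 → sign −
step 2: pivot -2 → sign −
step 3: row/col 3 already zero → sign 0
signature = (1, 2, 1)

Answer: (1, 2, 1)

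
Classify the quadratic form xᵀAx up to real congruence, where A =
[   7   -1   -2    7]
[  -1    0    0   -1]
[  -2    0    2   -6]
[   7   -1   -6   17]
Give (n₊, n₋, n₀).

step 0: pivot 7 → sign +
step 1: pivot -1/7 → sign −
step 2: pivot 2 → sign +
step 3: pivot 2 → sign +
signature = (3, 1, 0)

Answer: (3, 1, 0)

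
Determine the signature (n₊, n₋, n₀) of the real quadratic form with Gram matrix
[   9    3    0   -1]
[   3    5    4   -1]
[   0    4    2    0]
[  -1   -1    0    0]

Answer: (2, 1, 1)

Derivation:
step 0: pivot 9 → sign +
step 1: pivot 4 → sign +
step 2: pivot -2 → sign −
step 3: row/col 3 already zero → sign 0
signature = (2, 1, 1)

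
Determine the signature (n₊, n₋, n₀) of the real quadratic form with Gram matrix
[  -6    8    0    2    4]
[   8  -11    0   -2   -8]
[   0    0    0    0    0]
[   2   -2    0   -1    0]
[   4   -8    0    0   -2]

Answer: (2, 2, 1)

Derivation:
step 0: pivot -6 → sign −
step 1: pivot -1/3 → sign −
step 2: pivot 1 → sign +
step 3: pivot 6 → sign +
step 4: row/col 4 already zero → sign 0
signature = (2, 2, 1)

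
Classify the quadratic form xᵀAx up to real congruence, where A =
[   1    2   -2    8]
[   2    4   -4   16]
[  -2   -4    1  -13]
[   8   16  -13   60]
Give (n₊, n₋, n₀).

step 0: pivot 1 → sign +
step 1: pivot -3 → sign −
step 2: pivot -1 → sign −
step 3: row/col 3 already zero → sign 0
signature = (1, 2, 1)

Answer: (1, 2, 1)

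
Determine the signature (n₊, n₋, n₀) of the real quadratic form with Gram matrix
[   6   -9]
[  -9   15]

Answer: (2, 0, 0)

Derivation:
step 0: pivot 6 → sign +
step 1: pivot 3/2 → sign +
signature = (2, 0, 0)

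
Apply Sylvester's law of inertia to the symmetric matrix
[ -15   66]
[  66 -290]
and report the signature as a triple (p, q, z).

step 0: pivot -15 → sign −
step 1: pivot 2/5 → sign +
signature = (1, 1, 0)

Answer: (1, 1, 0)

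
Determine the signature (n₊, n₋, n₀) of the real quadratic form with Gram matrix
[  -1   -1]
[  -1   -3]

Answer: (0, 2, 0)

Derivation:
step 0: pivot -1 → sign −
step 1: pivot -2 → sign −
signature = (0, 2, 0)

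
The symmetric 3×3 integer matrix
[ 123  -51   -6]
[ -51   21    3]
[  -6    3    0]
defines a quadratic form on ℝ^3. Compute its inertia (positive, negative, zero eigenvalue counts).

Answer: (2, 1, 0)

Derivation:
step 0: pivot 123 → sign +
step 1: pivot -6/41 → sign −
step 2: pivot 3/2 → sign +
signature = (2, 1, 0)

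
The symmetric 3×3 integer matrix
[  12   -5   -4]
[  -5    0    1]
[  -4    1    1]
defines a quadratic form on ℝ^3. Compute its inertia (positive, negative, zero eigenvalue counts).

step 0: pivot 12 → sign +
step 1: pivot -25/12 → sign −
step 2: pivot -3/25 → sign −
signature = (1, 2, 0)

Answer: (1, 2, 0)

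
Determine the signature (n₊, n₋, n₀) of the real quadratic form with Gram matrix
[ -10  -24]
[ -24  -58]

Answer: (0, 2, 0)

Derivation:
step 0: pivot -10 → sign −
step 1: pivot -2/5 → sign −
signature = (0, 2, 0)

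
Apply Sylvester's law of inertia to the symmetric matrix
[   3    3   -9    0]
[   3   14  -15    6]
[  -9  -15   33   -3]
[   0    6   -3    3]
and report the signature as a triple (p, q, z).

Answer: (3, 1, 0)

Derivation:
step 0: pivot 3 → sign +
step 1: pivot 11 → sign +
step 2: pivot 30/11 → sign +
step 3: pivot -3/10 → sign −
signature = (3, 1, 0)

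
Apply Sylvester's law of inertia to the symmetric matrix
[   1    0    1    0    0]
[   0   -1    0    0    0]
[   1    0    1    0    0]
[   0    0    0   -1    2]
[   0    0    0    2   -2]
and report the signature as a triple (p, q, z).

Answer: (2, 2, 1)

Derivation:
step 0: pivot 1 → sign +
step 1: pivot -1 → sign −
step 2: pivot -1 → sign −
step 3: pivot 2 → sign +
step 4: row/col 4 already zero → sign 0
signature = (2, 2, 1)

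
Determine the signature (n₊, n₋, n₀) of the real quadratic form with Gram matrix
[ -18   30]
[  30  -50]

step 0: pivot -18 → sign −
step 1: row/col 1 already zero → sign 0
signature = (0, 1, 1)

Answer: (0, 1, 1)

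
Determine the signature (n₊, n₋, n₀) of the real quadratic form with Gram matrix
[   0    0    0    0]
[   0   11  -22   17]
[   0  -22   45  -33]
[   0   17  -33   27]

Answer: (2, 1, 1)

Derivation:
step 0: pivot 11 → sign +
step 1: pivot 1 → sign +
step 2: pivot -3/11 → sign −
step 3: row/col 3 already zero → sign 0
signature = (2, 1, 1)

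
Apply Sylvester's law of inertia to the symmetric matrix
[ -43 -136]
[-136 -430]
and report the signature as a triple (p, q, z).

Answer: (1, 1, 0)

Derivation:
step 0: pivot -43 → sign −
step 1: pivot 6/43 → sign +
signature = (1, 1, 0)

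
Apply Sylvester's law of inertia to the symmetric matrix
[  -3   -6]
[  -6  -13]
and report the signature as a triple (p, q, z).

Answer: (0, 2, 0)

Derivation:
step 0: pivot -3 → sign −
step 1: pivot -1 → sign −
signature = (0, 2, 0)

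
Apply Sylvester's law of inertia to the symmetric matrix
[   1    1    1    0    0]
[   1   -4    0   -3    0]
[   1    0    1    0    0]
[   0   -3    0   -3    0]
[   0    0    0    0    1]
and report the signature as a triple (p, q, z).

step 0: pivot 1 → sign +
step 1: pivot -5 → sign −
step 2: pivot 1/5 → sign +
step 3: pivot -3 → sign −
step 4: pivot 1 → sign +
signature = (3, 2, 0)

Answer: (3, 2, 0)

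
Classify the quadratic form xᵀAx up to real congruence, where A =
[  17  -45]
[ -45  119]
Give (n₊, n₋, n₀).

step 0: pivot 17 → sign +
step 1: pivot -2/17 → sign −
signature = (1, 1, 0)

Answer: (1, 1, 0)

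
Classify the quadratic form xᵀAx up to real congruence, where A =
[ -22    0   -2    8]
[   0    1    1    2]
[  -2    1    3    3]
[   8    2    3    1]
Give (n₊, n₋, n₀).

step 0: pivot -22 → sign −
step 1: pivot 1 → sign +
step 2: pivot 24/11 → sign +
step 3: pivot -1/8 → sign −
signature = (2, 2, 0)

Answer: (2, 2, 0)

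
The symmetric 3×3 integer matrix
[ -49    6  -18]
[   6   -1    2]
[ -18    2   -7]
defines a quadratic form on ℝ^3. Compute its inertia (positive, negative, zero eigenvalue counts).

Answer: (0, 3, 0)

Derivation:
step 0: pivot -49 → sign −
step 1: pivot -13/49 → sign −
step 2: pivot -3/13 → sign −
signature = (0, 3, 0)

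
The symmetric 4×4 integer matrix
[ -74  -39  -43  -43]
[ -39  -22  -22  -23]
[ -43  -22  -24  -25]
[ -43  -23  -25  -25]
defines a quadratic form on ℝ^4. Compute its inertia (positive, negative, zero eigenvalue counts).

step 0: pivot -74 → sign −
step 1: pivot -107/74 → sign −
step 2: pivot 138/107 → sign +
step 3: pivot 1/23 → sign +
signature = (2, 2, 0)

Answer: (2, 2, 0)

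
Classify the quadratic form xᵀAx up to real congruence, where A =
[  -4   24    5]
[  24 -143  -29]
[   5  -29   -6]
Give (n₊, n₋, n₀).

step 0: pivot -4 → sign −
step 1: pivot 1 → sign +
step 2: pivot -3/4 → sign −
signature = (1, 2, 0)

Answer: (1, 2, 0)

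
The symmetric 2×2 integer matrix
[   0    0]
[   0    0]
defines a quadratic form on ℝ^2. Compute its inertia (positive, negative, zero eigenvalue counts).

Answer: (0, 0, 2)

Derivation:
step 0: row/col 0 already zero → sign 0
step 1: row/col 1 already zero → sign 0
signature = (0, 0, 2)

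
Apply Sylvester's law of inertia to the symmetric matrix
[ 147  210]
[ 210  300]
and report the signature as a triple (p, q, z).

step 0: pivot 147 → sign +
step 1: row/col 1 already zero → sign 0
signature = (1, 0, 1)

Answer: (1, 0, 1)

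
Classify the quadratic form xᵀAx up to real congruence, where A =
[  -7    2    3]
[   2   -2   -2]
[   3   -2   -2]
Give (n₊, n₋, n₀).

step 0: pivot -7 → sign −
step 1: pivot -10/7 → sign −
step 2: pivot 1/5 → sign +
signature = (1, 2, 0)

Answer: (1, 2, 0)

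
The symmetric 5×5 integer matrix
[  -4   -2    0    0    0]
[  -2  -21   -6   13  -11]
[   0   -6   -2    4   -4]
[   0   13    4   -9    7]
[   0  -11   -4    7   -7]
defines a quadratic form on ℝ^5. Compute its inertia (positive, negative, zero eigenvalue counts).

step 0: pivot -4 → sign −
step 1: pivot -20 → sign −
step 2: pivot -1/5 → sign −
step 3: pivot -1/2 → sign −
step 4: pivot 2 → sign +
signature = (1, 4, 0)

Answer: (1, 4, 0)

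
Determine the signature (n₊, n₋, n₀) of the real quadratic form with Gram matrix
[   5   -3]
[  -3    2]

step 0: pivot 5 → sign +
step 1: pivot 1/5 → sign +
signature = (2, 0, 0)

Answer: (2, 0, 0)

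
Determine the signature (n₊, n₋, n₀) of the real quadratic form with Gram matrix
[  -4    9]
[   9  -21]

step 0: pivot -4 → sign −
step 1: pivot -3/4 → sign −
signature = (0, 2, 0)

Answer: (0, 2, 0)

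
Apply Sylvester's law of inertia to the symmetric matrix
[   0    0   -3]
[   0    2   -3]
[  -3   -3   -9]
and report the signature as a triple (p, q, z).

Answer: (2, 1, 0)

Derivation:
step 0: pivot 2 → sign +
step 1: pivot -27/2 → sign −
step 2: pivot 2/3 → sign +
signature = (2, 1, 0)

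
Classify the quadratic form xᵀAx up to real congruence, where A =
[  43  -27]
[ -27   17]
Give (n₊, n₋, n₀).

Answer: (2, 0, 0)

Derivation:
step 0: pivot 43 → sign +
step 1: pivot 2/43 → sign +
signature = (2, 0, 0)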